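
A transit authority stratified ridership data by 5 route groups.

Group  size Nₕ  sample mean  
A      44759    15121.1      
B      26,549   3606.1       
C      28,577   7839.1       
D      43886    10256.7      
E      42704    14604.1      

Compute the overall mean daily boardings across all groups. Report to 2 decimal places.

x̄_st = (Σ Nₕx̄ₕ) / (Σ Nₕ) = (44759·15121.1 + 26549·3606.1 + 28577·7839.1 + 43886·10256.7 + 42704·14604.1) / 186475
= 2070340647.1 / 186475 = 11102.5105... → 11102.51.

11102.51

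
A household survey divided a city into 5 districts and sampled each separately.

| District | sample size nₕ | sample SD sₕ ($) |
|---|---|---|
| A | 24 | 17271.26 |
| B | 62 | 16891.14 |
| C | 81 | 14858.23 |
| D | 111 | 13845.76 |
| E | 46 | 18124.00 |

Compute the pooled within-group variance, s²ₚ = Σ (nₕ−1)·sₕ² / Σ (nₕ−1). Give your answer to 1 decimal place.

A: (24−1)·17271.26² = 23·298296421.9876 = 6860817705.7148
B: (62−1)·16891.14² = 61·285310610.4996 = 17403947240.4756
C: (81−1)·14858.23² = 80·220766998.7329 = 17661359898.632
D: (111−1)·13845.76² = 110·191705069.9776 = 21087557697.536
E: (46−1)·18124.00² = 45·328479376 = 14781571920
Numerator = 77795254462.3584; denominator = Σ(nₕ−1) = 319.
s²ₚ = 77795254462.3584/319 = 243872271.042... → 243872271.0.

243872271.0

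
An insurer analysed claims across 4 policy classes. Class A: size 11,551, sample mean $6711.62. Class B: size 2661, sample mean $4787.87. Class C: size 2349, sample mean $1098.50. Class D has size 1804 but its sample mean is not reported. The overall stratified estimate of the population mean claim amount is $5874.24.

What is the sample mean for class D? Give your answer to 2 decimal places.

8333.48

Σ Nₕx̄ₕ = N·μ, so 1804·x̄_D = 18365·5874.24 − (11551·6711.62 + 2661·4787.87 + 2349·1098.50).
= 107880417.6 − 92846821.19 = 15033596.41.
x̄_D = 15033596.41 / 1804 = 8333.4792... → 8333.48.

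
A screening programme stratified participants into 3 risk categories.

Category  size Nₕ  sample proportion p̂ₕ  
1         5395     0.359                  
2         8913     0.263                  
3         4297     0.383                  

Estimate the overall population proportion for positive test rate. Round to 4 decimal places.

Wₕ = Nₕ/N with N = 18605: 0.2900, 0.4791, 0.2310.
p̂_st = 0.2900·0.359 + 0.4791·0.263 + 0.2310·0.383 ≈ 0.318553... → 0.3186.

0.3186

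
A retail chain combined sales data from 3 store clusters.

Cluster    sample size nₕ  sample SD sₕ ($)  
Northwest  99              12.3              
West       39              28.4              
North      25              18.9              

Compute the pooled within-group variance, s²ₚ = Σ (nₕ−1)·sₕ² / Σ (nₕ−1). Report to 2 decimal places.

337.80

Degrees of freedom: 98 + 38 + 24 = 160.
Σ(nₕ−1)sₕ² = 98·151.29 + 38·806.56 + 24·357.21 = 54048.74.
s²ₚ = 54048.74 / 160 = 337.8046... → 337.80.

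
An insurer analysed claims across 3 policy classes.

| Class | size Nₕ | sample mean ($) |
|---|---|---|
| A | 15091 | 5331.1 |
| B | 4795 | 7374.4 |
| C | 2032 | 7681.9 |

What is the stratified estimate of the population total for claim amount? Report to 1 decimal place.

131421498.9

A: 15091·5331.1 = 80451630.1
B: 4795·7374.4 = 35360248
C: 2032·7681.9 = 15609620.8
τ̂ = Σ Nₕx̄ₕ = 131421498.9.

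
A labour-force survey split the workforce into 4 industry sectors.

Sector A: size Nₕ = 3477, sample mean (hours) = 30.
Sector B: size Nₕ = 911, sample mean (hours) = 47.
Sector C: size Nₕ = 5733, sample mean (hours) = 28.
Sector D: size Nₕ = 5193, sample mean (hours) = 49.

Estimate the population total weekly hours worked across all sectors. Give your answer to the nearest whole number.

Population total = Σ Nₕ·x̄ₕ (each stratum's size times its mean).
3477·30 + 911·47 + 5733·28 + 5193·49 = 104310 + 42817 + 160524 + 254457 = 562108.

562108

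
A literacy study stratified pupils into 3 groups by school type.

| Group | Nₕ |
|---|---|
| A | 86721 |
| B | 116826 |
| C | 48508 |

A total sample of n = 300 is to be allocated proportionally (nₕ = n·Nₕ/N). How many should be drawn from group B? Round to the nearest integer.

139

N = 86721 + 116826 + 48508 = 252055.
n_B = 300·116826/252055 = 139.048... → 139.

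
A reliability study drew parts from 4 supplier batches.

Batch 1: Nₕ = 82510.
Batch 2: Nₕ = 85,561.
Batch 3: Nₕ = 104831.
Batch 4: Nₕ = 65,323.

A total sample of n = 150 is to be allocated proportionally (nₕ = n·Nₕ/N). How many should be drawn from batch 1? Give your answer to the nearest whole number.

37

Share of batch 1 = 82510/338225 = 0.24395.
Allocate 150 × 0.24395 = 36.593... → 37.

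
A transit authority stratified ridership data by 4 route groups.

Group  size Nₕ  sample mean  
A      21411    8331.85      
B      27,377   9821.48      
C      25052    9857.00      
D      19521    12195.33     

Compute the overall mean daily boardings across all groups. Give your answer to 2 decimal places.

9985.74

N = 21411 + 27377 + 25052 + 19521 = 93361.
Overall mean = Σ (Nₕ/N)·x̄ₕ — weight by population share, not a simple average.
Σ Nₕx̄ₕ = 21411·8331.85 + 27377·9821.48 + 25052·9857.00 + 19521·12195.33 = 178393240.35 + 268882657.96 + 246937564 + 238065036.93 = 932278499.24.
Divide by N: 932278499.24 / 93361 = 9985.7381... → 9985.74.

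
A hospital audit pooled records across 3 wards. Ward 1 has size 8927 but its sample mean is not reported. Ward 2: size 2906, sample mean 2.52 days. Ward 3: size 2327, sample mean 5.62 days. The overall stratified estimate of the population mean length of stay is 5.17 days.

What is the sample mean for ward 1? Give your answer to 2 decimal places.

N = 8927 + 2906 + 2327 = 14160.
Overall total = μ·N = 5.17·14160 = 73207.2.
Subtract the known strata: 2906·2.52 + 2327·5.62 = 20400.86.
Remaining total for ward 1: 73207.2 − 20400.86 = 52806.34.
Divide by its size: 52806.34 / 8927 = 5.9154... → 5.92.

5.92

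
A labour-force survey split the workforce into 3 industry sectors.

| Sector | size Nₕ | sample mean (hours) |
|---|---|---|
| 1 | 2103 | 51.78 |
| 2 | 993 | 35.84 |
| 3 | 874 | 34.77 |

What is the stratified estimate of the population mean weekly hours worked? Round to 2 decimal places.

44.05

N = 3970; weights Wₕ = Nₕ/N = (0.5297, 0.2501, 0.2202).
x̄_st = Σ Wₕ·x̄ₕ = 0.5297·51.78 + 0.2501·35.84 + 0.2202·34.77 ≈ 44.0482...
→ 44.05.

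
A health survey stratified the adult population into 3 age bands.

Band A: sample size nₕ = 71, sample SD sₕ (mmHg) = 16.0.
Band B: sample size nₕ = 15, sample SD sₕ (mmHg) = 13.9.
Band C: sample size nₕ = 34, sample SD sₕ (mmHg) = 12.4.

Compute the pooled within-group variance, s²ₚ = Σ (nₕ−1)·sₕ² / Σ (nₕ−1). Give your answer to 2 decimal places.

Degrees of freedom: 70 + 14 + 33 = 117.
Σ(nₕ−1)sₕ² = 70·256 + 14·193.21 + 33·153.76 = 25699.02.
s²ₚ = 25699.02 / 117 = 219.6497... → 219.65.

219.65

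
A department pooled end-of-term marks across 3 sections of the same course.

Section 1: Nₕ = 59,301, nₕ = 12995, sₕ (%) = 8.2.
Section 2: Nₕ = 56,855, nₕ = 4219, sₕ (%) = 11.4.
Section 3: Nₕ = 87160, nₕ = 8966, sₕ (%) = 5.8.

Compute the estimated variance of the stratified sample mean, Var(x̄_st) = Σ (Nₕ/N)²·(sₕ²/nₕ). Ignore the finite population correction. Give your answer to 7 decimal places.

N = 203316. Term for each stratum: Wₕ²sₕ²/nₕ.
Var(x̄_st) = 0.0004401821 + 0.0024087648 + 0.0006895227 = 0.0035384696 → 0.0035385.

0.0035385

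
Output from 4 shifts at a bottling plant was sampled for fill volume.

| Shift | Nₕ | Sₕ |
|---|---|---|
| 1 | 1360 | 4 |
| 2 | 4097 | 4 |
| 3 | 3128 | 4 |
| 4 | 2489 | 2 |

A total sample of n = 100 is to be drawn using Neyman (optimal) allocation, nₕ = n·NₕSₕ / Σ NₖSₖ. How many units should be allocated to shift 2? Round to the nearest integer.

1: NₕSₕ = 1360·4 = 5440
2: NₕSₕ = 4097·4 = 16388
3: NₕSₕ = 3128·4 = 12512
4: NₕSₕ = 2489·2 = 4978
Σ NₕSₕ = 39318.
n_2 = 100·16388/39318 = 41.681... → 42.

42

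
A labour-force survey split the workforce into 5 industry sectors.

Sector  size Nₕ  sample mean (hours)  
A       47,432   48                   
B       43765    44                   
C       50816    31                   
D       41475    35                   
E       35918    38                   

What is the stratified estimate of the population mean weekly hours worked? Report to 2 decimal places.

x̄_st = (Σ Nₕx̄ₕ) / (Σ Nₕ) = (47432·48 + 43765·44 + 50816·31 + 41475·35 + 35918·38) / 219406
= 8594201 / 219406 = 39.1703... → 39.17.

39.17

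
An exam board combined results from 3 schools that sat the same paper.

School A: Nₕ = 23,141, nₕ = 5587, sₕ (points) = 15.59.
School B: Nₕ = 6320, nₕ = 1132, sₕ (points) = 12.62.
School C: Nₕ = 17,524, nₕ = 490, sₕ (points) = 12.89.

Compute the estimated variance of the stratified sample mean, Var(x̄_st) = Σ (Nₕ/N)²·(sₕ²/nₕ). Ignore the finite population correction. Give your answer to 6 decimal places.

0.060267

N = 46985; Wₕ = Nₕ/N.
school A: (23141/46985)²·15.59²/5587 = 0.010552597
school B: (6320/46985)²·12.62²/1132 = 0.002545587
school C: (17524/46985)²·12.89²/490 = 0.047169121
Sum = 0.060267305 → 0.060267.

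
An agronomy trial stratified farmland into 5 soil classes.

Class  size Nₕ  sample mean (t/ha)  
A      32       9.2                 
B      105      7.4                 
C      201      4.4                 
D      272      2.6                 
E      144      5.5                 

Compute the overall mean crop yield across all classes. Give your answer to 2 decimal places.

x̄_st = (Σ Nₕx̄ₕ) / (Σ Nₕ) = (32·9.2 + 105·7.4 + 201·4.4 + 272·2.6 + 144·5.5) / 754
= 3455 / 754 = 4.5822... → 4.58.

4.58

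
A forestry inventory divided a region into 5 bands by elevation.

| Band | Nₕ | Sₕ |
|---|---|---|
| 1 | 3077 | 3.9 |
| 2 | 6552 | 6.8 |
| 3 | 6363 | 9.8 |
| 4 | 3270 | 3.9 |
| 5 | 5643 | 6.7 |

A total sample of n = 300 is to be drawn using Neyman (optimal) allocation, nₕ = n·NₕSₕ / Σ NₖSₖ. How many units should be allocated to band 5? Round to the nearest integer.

67

1: NₕSₕ = 3077·3.9 = 12000.3
2: NₕSₕ = 6552·6.8 = 44553.6
3: NₕSₕ = 6363·9.8 = 62357.4
4: NₕSₕ = 3270·3.9 = 12753
5: NₕSₕ = 5643·6.7 = 37808.1
Σ NₕSₕ = 169472.4.
n_5 = 300·37808.1/169472.4 = 66.928... → 67.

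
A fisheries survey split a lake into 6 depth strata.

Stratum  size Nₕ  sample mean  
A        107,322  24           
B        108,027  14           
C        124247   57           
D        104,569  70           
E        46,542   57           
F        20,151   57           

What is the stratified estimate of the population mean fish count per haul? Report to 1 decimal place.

x̄_st = (Σ Nₕx̄ₕ) / (Σ Nₕ) = (107322·24 + 108027·14 + 124247·57 + 104569·70 + 46542·57 + 20151·57) / 510858
= 22291516 / 510858 = 43.635... → 43.6.

43.6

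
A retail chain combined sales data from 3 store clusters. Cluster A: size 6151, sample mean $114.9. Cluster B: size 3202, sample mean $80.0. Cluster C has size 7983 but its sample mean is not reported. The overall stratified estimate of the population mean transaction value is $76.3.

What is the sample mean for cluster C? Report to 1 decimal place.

45.1

Σ Nₕx̄ₕ = N·μ, so 7983·x̄_C = 17336·76.3 − (6151·114.9 + 3202·80.0).
= 1322736.8 − 962909.9 = 359826.9.
x̄_C = 359826.9 / 7983 = 45.074... → 45.1.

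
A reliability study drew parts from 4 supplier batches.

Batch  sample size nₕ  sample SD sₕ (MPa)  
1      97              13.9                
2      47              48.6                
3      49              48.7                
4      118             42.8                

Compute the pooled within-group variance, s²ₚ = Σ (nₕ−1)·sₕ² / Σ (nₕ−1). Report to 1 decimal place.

1: (97−1)·13.9² = 96·193.21 = 18548.16
2: (47−1)·48.6² = 46·2361.96 = 108650.16
3: (49−1)·48.7² = 48·2371.69 = 113841.12
4: (118−1)·42.8² = 117·1831.84 = 214325.28
Numerator = 455364.72; denominator = Σ(nₕ−1) = 307.
s²ₚ = 455364.72/307 = 1483.273... → 1483.3.

1483.3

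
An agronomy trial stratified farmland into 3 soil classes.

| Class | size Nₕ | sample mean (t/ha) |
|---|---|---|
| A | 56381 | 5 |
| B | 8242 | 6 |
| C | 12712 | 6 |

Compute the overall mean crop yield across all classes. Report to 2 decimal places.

x̄_st = (Σ Nₕx̄ₕ) / (Σ Nₕ) = (56381·5 + 8242·6 + 12712·6) / 77335
= 407629 / 77335 = 5.2710... → 5.27.

5.27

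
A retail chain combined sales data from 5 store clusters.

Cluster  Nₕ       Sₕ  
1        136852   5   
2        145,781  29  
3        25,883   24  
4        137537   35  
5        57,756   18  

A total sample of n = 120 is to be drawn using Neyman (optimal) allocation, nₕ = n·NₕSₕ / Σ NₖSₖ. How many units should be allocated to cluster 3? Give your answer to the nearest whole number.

7

Σ NₕSₕ = 136852·5 + 145781·29 + 25883·24 + 137537·35 + 57756·18 = 11386504.
Share for 3: 621192/11386504 = 0.05456.
n_3 = 120 × 0.05456 = 6.547... → 7.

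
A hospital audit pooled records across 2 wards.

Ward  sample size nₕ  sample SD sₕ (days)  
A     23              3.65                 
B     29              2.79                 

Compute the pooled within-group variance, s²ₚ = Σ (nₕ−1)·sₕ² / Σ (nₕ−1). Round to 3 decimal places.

A: (23−1)·3.65² = 22·13.3225 = 293.095
B: (29−1)·2.79² = 28·7.7841 = 217.9548
Numerator = 511.0498; denominator = Σ(nₕ−1) = 50.
s²ₚ = 511.0498/50 = 10.22100... → 10.221.

10.221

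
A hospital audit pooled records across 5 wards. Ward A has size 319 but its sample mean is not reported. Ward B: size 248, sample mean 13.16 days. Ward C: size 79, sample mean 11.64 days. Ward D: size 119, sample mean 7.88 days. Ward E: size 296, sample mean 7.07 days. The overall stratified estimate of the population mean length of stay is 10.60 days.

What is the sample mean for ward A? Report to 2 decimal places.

N = 319 + 248 + 79 + 119 + 296 = 1061.
Overall total = μ·N = 10.60·1061 = 11246.6.
Subtract the known strata: 248·13.16 + 79·11.64 + 119·7.88 + 296·7.07 = 7213.68.
Remaining total for ward A: 11246.6 − 7213.68 = 4032.92.
Divide by its size: 4032.92 / 319 = 12.6424... → 12.64.

12.64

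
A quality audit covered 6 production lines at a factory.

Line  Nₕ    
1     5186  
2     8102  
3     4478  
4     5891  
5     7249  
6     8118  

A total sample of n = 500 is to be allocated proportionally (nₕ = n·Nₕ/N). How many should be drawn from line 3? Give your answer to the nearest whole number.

57

Share of line 3 = 4478/39024 = 0.11475.
Allocate 500 × 0.11475 = 57.375... → 57.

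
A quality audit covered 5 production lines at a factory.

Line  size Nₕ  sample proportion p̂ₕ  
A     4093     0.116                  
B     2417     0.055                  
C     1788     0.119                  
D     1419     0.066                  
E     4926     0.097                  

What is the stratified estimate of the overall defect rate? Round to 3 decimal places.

0.095

N = 4093 + 2417 + 1788 + 1419 + 4926 = 14643.
Overall proportion = Σ (Nₕ/N)·p̂ₕ.
Σ Nₕp̂ₕ = 474.788 + 132.935 + 212.772 + 93.654 + 477.822 = 1391.971.
1391.971 / 14643 = 0.09506... → 0.095.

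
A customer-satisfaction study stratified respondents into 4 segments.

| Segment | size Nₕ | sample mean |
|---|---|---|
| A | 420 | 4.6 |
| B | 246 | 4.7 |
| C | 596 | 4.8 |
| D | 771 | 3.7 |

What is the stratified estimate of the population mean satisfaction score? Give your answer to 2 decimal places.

4.33

x̄_st = (Σ Nₕx̄ₕ) / (Σ Nₕ) = (420·4.6 + 246·4.7 + 596·4.8 + 771·3.7) / 2033
= 8801.7 / 2033 = 4.3294... → 4.33.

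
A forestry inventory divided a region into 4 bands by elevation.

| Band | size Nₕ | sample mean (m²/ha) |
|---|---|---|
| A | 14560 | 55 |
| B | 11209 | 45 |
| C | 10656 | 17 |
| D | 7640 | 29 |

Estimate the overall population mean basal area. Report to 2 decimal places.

x̄_st = (Σ Nₕx̄ₕ) / (Σ Nₕ) = (14560·55 + 11209·45 + 10656·17 + 7640·29) / 44065
= 1707917 / 44065 = 38.7590... → 38.76.

38.76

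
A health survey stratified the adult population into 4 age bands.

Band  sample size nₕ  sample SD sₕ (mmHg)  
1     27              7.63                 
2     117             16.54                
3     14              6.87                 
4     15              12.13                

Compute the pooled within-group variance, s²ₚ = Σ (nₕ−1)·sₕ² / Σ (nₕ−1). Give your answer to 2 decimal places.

Degrees of freedom: 26 + 116 + 13 + 14 = 169.
Σ(nₕ−1)sₕ² = 26·58.2169 + 116·273.5716 + 13·47.1969 + 14·147.1369 = 35921.4213.
s²ₚ = 35921.4213 / 169 = 212.5528... → 212.55.

212.55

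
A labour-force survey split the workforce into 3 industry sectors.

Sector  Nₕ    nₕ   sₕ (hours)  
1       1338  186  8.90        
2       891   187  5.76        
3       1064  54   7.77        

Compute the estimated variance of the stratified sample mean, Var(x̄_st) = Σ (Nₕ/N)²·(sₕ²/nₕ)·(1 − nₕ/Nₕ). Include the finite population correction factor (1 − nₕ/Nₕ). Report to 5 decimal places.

N = 3293; Wₕ = Nₕ/N.
sector 1: (1338/3293)²·8.90²/186·(1 − 186/1338) = 0.06053300
sector 2: (891/3293)²·5.76²/187·(1 − 187/891) = 0.01026290
sector 3: (1064/3293)²·7.77²/54·(1 − 54/1064) = 0.11079695
Sum = 0.18159286 → 0.18159.

0.18159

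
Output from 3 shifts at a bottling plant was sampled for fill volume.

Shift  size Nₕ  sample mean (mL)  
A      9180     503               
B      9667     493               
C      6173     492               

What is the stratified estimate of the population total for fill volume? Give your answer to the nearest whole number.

A: 9180·503 = 4617540
B: 9667·493 = 4765831
C: 6173·492 = 3037116
τ̂ = Σ Nₕx̄ₕ = 12420487.

12420487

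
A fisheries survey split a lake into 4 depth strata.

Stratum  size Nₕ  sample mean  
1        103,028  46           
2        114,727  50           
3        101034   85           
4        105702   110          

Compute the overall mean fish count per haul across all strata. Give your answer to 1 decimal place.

72.3

x̄_st = (Σ Nₕx̄ₕ) / (Σ Nₕ) = (103028·46 + 114727·50 + 101034·85 + 105702·110) / 424491
= 30690748 / 424491 = 72.300... → 72.3.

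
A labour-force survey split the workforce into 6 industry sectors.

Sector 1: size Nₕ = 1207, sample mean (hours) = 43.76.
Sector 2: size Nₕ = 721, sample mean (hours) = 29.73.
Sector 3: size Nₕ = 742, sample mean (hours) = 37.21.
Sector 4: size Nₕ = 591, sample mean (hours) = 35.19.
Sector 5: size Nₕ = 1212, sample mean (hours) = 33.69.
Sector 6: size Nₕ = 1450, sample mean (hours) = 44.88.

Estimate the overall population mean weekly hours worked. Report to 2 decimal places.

38.59

x̄_st = (Σ Nₕx̄ₕ) / (Σ Nₕ) = (1207·43.76 + 721·29.73 + 742·37.21 + 591·35.19 + 1212·33.69 + 1450·44.88) / 5923
= 228569.04 / 5923 = 38.5901... → 38.59.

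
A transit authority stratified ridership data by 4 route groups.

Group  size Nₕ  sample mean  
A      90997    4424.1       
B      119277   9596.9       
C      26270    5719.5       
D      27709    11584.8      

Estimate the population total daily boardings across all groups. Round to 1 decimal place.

Population total = Σ Nₕ·x̄ₕ (each stratum's size times its mean).
90997·4424.1 + 119277·9596.9 + 26270·5719.5 + 27709·11584.8 = 402579827.7 + 1144689441.3 + 150251265 + 321003223.2 = 2018523757.2.

2018523757.2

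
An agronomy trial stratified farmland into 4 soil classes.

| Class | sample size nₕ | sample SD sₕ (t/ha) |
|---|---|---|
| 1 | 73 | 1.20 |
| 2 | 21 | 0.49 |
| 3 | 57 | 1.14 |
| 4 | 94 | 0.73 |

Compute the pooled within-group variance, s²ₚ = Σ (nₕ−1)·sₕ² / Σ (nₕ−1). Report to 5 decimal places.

Degrees of freedom: 72 + 20 + 56 + 93 = 241.
Σ(nₕ−1)sₕ² = 72·1.44 + 20·0.2401 + 56·1.2996 + 93·0.5329 = 230.8193.
s²ₚ = 230.8193 / 241 = 0.9577564... → 0.95776.

0.95776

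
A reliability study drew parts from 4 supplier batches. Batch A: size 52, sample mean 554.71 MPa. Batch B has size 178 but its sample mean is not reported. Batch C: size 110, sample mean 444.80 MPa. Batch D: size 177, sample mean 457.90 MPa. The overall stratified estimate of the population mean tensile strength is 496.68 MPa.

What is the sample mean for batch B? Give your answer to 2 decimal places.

550.35

N = 52 + 178 + 110 + 177 = 517.
Overall total = μ·N = 496.68·517 = 256783.56.
Subtract the known strata: 52·554.71 + 110·444.80 + 177·457.90 = 158821.22.
Remaining total for batch B: 256783.56 − 158821.22 = 97962.34.
Divide by its size: 97962.34 / 178 = 550.3502... → 550.35.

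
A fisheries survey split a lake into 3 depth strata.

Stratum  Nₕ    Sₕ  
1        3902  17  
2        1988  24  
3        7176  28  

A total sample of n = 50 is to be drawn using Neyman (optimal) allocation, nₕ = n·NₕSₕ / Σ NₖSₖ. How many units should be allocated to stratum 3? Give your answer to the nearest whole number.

32

Σ NₕSₕ = 3902·17 + 1988·24 + 7176·28 = 314974.
Share for 3: 200928/314974 = 0.63792.
n_3 = 50 × 0.63792 = 31.896... → 32.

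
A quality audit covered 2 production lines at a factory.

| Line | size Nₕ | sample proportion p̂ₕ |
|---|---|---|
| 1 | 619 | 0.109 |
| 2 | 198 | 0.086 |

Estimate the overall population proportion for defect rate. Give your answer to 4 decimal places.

N = 619 + 198 = 817.
Overall proportion = Σ (Nₕ/N)·p̂ₕ.
Σ Nₕp̂ₕ = 67.471 + 17.028 = 84.499.
84.499 / 817 = 0.103426... → 0.1034.

0.1034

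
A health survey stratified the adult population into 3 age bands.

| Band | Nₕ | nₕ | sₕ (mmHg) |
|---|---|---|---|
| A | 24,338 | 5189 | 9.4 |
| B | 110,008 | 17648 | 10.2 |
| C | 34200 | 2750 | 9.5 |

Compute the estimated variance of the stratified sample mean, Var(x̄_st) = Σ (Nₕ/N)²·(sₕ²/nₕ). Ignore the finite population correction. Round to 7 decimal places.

0.0042177

N = 168546; Wₕ = Nₕ/N.
band A: (24338/168546)²·9.4²/5189 = 0.0003550626
band B: (110008/168546)²·10.2²/17648 = 0.0025114034
band C: (34200/168546)²·9.5²/2750 = 0.0013512317
Sum = 0.0042176977 → 0.0042177.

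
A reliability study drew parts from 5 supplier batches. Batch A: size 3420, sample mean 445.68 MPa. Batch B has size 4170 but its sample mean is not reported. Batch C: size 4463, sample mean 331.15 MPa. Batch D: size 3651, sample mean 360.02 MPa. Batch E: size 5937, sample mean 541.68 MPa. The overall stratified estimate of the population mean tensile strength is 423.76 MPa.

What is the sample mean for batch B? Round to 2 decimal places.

N = 3420 + 4170 + 4463 + 3651 + 5937 = 21641.
Overall total = μ·N = 423.76·21641 = 9170590.16.
Subtract the known strata: 3420·445.68 + 4463·331.15 + 3651·360.02 + 5937·541.68 = 7532535.23.
Remaining total for batch B: 9170590.16 − 7532535.23 = 1638054.93.
Divide by its size: 1638054.93 / 4170 = 392.8189... → 392.82.

392.82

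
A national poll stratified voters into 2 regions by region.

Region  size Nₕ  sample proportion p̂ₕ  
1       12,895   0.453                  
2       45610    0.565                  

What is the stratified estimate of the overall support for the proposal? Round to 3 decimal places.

Wₕ = Nₕ/N with N = 58505: 0.2204, 0.7796.
p̂_st = 0.2204·0.453 + 0.7796·0.565 ≈ 0.54031... → 0.540.

0.540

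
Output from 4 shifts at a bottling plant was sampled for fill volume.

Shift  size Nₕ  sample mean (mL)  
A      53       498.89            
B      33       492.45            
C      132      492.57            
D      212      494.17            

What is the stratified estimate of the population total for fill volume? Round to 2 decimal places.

A: 53·498.89 = 26441.17
B: 33·492.45 = 16250.85
C: 132·492.57 = 65019.24
D: 212·494.17 = 104764.04
τ̂ = Σ Nₕx̄ₕ = 212475.30.

212475.30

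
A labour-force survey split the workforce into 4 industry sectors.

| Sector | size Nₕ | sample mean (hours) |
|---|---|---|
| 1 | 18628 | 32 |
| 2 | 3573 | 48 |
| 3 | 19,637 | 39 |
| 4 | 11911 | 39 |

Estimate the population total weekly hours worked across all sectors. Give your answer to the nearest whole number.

1: 18628·32 = 596096
2: 3573·48 = 171504
3: 19637·39 = 765843
4: 11911·39 = 464529
τ̂ = Σ Nₕx̄ₕ = 1997972.

1997972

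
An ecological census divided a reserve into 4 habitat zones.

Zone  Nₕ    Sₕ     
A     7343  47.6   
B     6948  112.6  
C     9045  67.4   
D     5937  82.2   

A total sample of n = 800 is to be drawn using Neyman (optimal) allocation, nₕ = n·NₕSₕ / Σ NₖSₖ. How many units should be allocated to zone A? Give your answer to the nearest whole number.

125

Σ NₕSₕ = 7343·47.6 + 6948·112.6 + 9045·67.4 + 5937·82.2 = 2229526.
Share for A: 349526.8/2229526 = 0.15677.
n_A = 800 × 0.15677 = 125.417... → 125.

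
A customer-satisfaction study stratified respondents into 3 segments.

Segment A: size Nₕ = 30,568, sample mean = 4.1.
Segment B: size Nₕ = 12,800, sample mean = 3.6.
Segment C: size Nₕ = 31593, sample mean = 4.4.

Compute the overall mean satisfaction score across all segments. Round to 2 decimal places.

4.14

N = 74961; weights Wₕ = Nₕ/N = (0.4078, 0.1708, 0.4215).
x̄_st = Σ Wₕ·x̄ₕ = 0.4078·4.1 + 0.1708·3.6 + 0.4215·4.4 ≈ 4.1411...
→ 4.14.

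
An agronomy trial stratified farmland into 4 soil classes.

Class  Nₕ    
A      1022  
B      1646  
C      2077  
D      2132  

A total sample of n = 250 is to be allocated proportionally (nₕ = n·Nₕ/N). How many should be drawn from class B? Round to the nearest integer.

Share of class B = 1646/6877 = 0.23935.
Allocate 250 × 0.23935 = 59.837... → 60.

60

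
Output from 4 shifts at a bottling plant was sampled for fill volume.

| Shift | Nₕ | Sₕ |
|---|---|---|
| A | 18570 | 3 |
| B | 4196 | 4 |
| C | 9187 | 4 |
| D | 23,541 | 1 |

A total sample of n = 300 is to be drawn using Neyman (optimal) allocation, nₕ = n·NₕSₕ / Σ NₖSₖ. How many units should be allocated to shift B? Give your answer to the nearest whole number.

38

Σ NₕSₕ = 18570·3 + 4196·4 + 9187·4 + 23541·1 = 132783.
Share for B: 16784/132783 = 0.12640.
n_B = 300 × 0.12640 = 37.921... → 38.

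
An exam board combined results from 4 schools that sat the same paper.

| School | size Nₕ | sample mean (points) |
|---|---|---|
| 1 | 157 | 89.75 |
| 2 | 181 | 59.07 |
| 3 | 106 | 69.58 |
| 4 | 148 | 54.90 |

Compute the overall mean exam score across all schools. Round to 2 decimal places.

68.05

x̄_st = (Σ Nₕx̄ₕ) / (Σ Nₕ) = (157·89.75 + 181·59.07 + 106·69.58 + 148·54.90) / 592
= 40283.1 / 592 = 68.0458... → 68.05.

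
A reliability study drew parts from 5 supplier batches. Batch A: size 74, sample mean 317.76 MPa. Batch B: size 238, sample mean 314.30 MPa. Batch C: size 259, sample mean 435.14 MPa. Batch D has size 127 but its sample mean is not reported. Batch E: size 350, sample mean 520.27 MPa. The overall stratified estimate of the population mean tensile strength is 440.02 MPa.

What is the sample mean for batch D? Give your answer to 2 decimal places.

535.65

Σ Nₕx̄ₕ = N·μ, so 127·x̄_D = 1048·440.02 − (74·317.76 + 238·314.30 + 259·435.14 + 350·520.27).
= 461140.96 − 393113.4 = 68027.56.
x̄_D = 68027.56 / 127 = 535.6501... → 535.65.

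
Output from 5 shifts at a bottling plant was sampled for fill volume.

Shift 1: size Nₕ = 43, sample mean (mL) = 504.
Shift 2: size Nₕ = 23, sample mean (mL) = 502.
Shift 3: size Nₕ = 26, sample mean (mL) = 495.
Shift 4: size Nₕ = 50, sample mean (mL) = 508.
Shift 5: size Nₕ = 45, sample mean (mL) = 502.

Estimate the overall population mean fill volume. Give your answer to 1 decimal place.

503.1

N = 43 + 23 + 26 + 50 + 45 = 187.
Weight each subgroup mean by Nₕ/N and sum.
Σ Nₕx̄ₕ = 43·504 + 23·502 + 26·495 + 50·508 + 45·502 = 21672 + 11546 + 12870 + 25400 + 22590 = 94078.
Divide by N: 94078 / 187 = 503.091... → 503.1.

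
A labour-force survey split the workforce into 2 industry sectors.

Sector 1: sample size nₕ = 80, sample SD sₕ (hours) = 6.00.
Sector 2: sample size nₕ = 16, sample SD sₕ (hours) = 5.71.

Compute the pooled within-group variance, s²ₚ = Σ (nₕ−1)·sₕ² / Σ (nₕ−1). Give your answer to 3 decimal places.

Degrees of freedom: 79 + 15 = 94.
Σ(nₕ−1)sₕ² = 79·36 + 15·32.6041 = 3333.0615.
s²ₚ = 3333.0615 / 94 = 35.45810... → 35.458.

35.458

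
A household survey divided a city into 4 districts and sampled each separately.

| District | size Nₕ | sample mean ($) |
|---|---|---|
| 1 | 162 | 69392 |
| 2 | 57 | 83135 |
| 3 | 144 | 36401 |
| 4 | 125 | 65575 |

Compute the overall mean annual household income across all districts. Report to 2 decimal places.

N = 488; weights Wₕ = Nₕ/N = (0.3320, 0.1168, 0.2951, 0.2561).
x̄_st = Σ Wₕ·x̄ₕ = 0.3320·69392 + 0.1168·83135 + 0.2951·36401 + 0.2561·65575 ≈ 60284.4631...
→ 60284.46.

60284.46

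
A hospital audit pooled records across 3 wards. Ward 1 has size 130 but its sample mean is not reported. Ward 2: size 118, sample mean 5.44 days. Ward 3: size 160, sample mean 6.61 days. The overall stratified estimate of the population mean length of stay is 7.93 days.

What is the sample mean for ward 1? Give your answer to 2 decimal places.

N = 130 + 118 + 160 = 408.
Overall total = μ·N = 7.93·408 = 3235.44.
Subtract the known strata: 118·5.44 + 160·6.61 = 1699.52.
Remaining total for ward 1: 3235.44 − 1699.52 = 1535.92.
Divide by its size: 1535.92 / 130 = 11.8148... → 11.81.

11.81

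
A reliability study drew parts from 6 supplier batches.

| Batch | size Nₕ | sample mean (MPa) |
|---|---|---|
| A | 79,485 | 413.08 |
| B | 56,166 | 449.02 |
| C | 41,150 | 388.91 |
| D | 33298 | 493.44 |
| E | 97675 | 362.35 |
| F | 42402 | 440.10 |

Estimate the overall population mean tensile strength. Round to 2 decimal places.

N = 79485 + 56166 + 41150 + 33298 + 97675 + 42402 = 350176.
Overall mean = Σ (Nₕ/N)·x̄ₕ — weight by population share, not a simple average.
Σ Nₕx̄ₕ = 79485·413.08 + 56166·449.02 + 41150·388.91 + 33298·493.44 + 97675·362.35 + 42402·440.10 = 32833663.8 + 25219657.32 + 16003646.5 + 16430565.12 + 35392536.25 + 18661120.2 = 144541189.19.
Divide by N: 144541189.19 / 350176 = 412.7673... → 412.77.

412.77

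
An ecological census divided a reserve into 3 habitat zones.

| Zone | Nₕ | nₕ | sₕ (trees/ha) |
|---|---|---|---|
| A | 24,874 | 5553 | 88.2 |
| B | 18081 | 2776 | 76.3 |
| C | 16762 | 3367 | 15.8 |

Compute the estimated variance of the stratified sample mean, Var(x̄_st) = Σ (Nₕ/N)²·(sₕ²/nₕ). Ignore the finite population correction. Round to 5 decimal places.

N = 59717; Wₕ = Nₕ/N.
zone A: (24874/59717)²·88.2²/5553 = 0.24305513
zone B: (18081/59717)²·76.3²/2776 = 0.19225540
zone C: (16762/59717)²·15.8²/3367 = 0.00584153
Sum = 0.44115206 → 0.44115.

0.44115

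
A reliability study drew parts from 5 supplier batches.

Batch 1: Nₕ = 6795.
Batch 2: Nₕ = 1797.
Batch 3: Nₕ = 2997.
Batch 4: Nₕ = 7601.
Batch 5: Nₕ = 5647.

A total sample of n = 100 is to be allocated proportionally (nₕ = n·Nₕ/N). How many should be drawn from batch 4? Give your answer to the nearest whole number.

N = 6795 + 1797 + 2997 + 7601 + 5647 = 24837.
n_4 = 100·7601/24837 = 30.604... → 31.

31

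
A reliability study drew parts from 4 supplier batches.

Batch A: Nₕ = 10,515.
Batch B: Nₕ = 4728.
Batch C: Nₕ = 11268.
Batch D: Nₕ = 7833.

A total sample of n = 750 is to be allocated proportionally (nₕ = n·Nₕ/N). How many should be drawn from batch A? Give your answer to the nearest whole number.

N = 10515 + 4728 + 11268 + 7833 = 34344.
n_A = 750·10515/34344 = 229.625... → 230.

230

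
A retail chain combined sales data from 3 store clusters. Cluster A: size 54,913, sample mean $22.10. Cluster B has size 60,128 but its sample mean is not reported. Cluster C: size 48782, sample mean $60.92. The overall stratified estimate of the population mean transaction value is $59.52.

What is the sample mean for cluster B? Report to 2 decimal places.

92.56

Σ Nₕx̄ₕ = N·μ, so 60128·x̄_B = 163823·59.52 − (54913·22.10 + 48782·60.92).
= 9750744.96 − 4185376.74 = 5565368.22.
x̄_B = 5565368.22 / 60128 = 92.5587... → 92.56.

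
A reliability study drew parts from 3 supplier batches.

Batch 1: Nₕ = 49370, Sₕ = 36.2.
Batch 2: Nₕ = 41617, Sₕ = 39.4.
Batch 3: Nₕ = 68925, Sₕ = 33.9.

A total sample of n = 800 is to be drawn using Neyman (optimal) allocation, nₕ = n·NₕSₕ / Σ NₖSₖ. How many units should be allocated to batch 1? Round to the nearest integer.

1: NₕSₕ = 49370·36.2 = 1787194
2: NₕSₕ = 41617·39.4 = 1639709.8
3: NₕSₕ = 68925·33.9 = 2336557.5
Σ NₕSₕ = 5763461.3.
n_1 = 800·1787194/5763461.3 = 248.072... → 248.

248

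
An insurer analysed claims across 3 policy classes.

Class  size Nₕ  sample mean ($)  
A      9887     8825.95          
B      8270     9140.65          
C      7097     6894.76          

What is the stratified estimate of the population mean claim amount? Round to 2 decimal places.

8386.29

N = 9887 + 8270 + 7097 = 25254.
Overall mean = Σ (Nₕ/N)·x̄ₕ — weight by population share, not a simple average.
Σ Nₕx̄ₕ = 9887·8825.95 + 8270·9140.65 + 7097·6894.76 = 87262167.65 + 75593175.5 + 48932111.72 = 211787454.87.
Divide by N: 211787454.87 / 25254 = 8386.2935... → 8386.29.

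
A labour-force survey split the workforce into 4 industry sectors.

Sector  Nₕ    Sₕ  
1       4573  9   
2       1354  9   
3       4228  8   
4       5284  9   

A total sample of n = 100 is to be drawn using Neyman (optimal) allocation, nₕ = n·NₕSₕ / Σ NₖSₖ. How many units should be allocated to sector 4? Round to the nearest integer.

1: NₕSₕ = 4573·9 = 41157
2: NₕSₕ = 1354·9 = 12186
3: NₕSₕ = 4228·8 = 33824
4: NₕSₕ = 5284·9 = 47556
Σ NₕSₕ = 134723.
n_4 = 100·47556/134723 = 35.299... → 35.

35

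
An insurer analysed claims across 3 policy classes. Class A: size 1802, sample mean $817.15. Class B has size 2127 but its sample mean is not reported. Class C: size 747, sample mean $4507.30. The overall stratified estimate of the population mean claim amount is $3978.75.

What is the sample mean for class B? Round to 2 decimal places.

Σ Nₕx̄ₕ = N·μ, so 2127·x̄_B = 4676·3978.75 − (1802·817.15 + 747·4507.30).
= 18604635 − 4839457.4 = 13765177.6.
x̄_B = 13765177.6 / 2127 = 6471.6397... → 6471.64.

6471.64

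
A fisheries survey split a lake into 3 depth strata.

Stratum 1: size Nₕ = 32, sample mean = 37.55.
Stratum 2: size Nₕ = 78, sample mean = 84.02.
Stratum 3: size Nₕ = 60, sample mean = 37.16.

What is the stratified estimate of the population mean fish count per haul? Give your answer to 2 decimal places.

58.73

N = 32 + 78 + 60 = 170.
The stratified mean weights each stratum mean by its population share Nₕ/N.
Σ Nₕx̄ₕ = 32·37.55 + 78·84.02 + 60·37.16 = 1201.6 + 6553.56 + 2229.6 = 9984.76.
Divide by N: 9984.76 / 170 = 58.7339... → 58.73.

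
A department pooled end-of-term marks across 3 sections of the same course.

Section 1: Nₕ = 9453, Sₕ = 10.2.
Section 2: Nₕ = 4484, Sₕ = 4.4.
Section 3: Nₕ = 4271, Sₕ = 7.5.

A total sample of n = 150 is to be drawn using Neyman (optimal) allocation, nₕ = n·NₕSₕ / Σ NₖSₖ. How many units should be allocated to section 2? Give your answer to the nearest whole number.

20

Σ NₕSₕ = 9453·10.2 + 4484·4.4 + 4271·7.5 = 148182.7.
Share for 2: 19729.6/148182.7 = 0.13314.
n_2 = 150 × 0.13314 = 19.972... → 20.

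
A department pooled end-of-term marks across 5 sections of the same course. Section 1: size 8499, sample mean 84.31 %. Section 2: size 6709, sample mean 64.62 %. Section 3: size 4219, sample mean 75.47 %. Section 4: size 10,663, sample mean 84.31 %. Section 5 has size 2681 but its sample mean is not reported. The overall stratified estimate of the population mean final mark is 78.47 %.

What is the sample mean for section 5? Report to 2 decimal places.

N = 8499 + 6709 + 4219 + 10663 + 2681 = 32771.
Overall total = μ·N = 78.47·32771 = 2571540.37.
Subtract the known strata: 8499·84.31 + 6709·64.62 + 4219·75.47 + 10663·84.31 = 2367491.73.
Remaining total for section 5: 2571540.37 − 2367491.73 = 204048.64.
Divide by its size: 204048.64 / 2681 = 76.1092... → 76.11.

76.11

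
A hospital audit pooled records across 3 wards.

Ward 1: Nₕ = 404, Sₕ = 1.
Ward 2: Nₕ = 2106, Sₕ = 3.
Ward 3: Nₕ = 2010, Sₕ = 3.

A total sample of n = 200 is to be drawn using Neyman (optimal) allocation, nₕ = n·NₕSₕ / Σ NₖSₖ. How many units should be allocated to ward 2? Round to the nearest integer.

1: NₕSₕ = 404·1 = 404
2: NₕSₕ = 2106·3 = 6318
3: NₕSₕ = 2010·3 = 6030
Σ NₕSₕ = 12752.
n_2 = 200·6318/12752 = 99.090... → 99.

99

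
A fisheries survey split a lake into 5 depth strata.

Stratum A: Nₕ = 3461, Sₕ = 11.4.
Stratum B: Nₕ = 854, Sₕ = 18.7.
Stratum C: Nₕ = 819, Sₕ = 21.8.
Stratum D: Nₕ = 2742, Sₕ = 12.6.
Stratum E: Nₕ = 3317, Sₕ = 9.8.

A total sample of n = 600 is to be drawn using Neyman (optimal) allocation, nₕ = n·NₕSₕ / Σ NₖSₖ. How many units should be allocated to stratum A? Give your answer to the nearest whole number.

A: NₕSₕ = 3461·11.4 = 39455.4
B: NₕSₕ = 854·18.7 = 15969.8
C: NₕSₕ = 819·21.8 = 17854.2
D: NₕSₕ = 2742·12.6 = 34549.2
E: NₕSₕ = 3317·9.8 = 32506.6
Σ NₕSₕ = 140335.2.
n_A = 600·39455.4/140335.2 = 168.691... → 169.

169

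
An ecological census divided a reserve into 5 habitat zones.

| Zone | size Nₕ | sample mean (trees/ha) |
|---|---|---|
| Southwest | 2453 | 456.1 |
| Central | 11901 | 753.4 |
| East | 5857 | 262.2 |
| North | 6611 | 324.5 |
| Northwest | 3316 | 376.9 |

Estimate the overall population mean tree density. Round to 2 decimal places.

N = 30138; weights Wₕ = Nₕ/N = (0.0814, 0.3949, 0.1943, 0.2194, 0.1100).
x̄_st = Σ Wₕ·x̄ₕ = 0.0814·456.1 + 0.3949·753.4 + 0.1943·262.2 + 0.2194·324.5 + 0.1100·376.9 ≈ 498.2349...
→ 498.23.

498.23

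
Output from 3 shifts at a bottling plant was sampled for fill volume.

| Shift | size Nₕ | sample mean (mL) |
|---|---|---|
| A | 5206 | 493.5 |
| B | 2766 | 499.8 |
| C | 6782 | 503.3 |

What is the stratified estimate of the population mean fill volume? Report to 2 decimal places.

N = 5206 + 2766 + 6782 = 14754.
The stratified mean weights each stratum mean by its population share Nₕ/N.
Σ Nₕx̄ₕ = 5206·493.5 + 2766·499.8 + 6782·503.3 = 2569161 + 1382446.8 + 3413380.6 = 7364988.4.
Divide by N: 7364988.4 / 14754 = 499.1859... → 499.19.

499.19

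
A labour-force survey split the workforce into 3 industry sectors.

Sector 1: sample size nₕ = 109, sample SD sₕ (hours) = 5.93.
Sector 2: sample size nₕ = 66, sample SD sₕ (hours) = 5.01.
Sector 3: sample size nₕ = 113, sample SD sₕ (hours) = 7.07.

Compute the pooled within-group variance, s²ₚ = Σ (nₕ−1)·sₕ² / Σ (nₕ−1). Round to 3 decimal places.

1: (109−1)·5.93² = 108·35.1649 = 3797.8092
2: (66−1)·5.01² = 65·25.1001 = 1631.5065
3: (113−1)·7.07² = 112·49.9849 = 5598.3088
Numerator = 11027.6245; denominator = Σ(nₕ−1) = 285.
s²ₚ = 11027.6245/285 = 38.69342... → 38.693.

38.693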